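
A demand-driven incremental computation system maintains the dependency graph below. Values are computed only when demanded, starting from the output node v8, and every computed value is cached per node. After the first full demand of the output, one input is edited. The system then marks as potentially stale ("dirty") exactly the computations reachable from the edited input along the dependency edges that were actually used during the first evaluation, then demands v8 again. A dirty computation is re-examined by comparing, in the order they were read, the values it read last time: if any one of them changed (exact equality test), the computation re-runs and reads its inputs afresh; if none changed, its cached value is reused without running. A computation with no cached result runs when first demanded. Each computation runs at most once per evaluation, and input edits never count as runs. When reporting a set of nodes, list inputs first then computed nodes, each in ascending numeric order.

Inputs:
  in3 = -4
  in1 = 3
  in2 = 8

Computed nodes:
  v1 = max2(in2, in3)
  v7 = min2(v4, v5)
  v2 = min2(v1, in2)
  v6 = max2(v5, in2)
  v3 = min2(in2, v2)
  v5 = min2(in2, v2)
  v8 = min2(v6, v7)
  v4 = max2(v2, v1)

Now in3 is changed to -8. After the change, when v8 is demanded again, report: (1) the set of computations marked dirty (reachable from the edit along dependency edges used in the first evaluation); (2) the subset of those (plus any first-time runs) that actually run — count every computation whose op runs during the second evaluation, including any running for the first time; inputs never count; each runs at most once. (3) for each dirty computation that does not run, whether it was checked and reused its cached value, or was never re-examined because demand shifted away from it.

Marked dirty: v1, v2, v4, v5, v6, v7, v8.
Computations that run: v1 — 1 in total.
Checked but reused from cache: v2, v4, v5, v6, v7, v8.
Key observation: the change is absorbed at v1 — it re-runs but produces the same value, and the output's value is unchanged.

First evaluation (everything demanded from the output):
  v1 = max2(8, -4) = 8
  v2 = min2(8, 8) = 8
  v4 = max2(8, 8) = 8
  v5 = min2(8, 8) = 8
  v6 = max2(8, 8) = 8
  v7 = min2(8, 8) = 8
  v8 = min2(8, 8) = 8

Propagation after the edit:
  v1: runs — in3 -4->-8; result 8 (same value as before).
  v2: checked — values it read are unchanged (v1 unchanged, in2 unchanged); reused cached 8 without running.
  v4: checked — values it read are unchanged (v2 unchanged, v1 unchanged); reused cached 8 without running.
  v5: checked — values it read are unchanged (in2 unchanged, v2 unchanged); reused cached 8 without running.
  v6: checked — values it read are unchanged (v5 unchanged, in2 unchanged); reused cached 8 without running.
  v7: checked — values it read are unchanged (v4 unchanged, v5 unchanged); reused cached 8 without running.
  v8: checked — values it read are unchanged (v6 unchanged, v7 unchanged); reused cached 8 without running.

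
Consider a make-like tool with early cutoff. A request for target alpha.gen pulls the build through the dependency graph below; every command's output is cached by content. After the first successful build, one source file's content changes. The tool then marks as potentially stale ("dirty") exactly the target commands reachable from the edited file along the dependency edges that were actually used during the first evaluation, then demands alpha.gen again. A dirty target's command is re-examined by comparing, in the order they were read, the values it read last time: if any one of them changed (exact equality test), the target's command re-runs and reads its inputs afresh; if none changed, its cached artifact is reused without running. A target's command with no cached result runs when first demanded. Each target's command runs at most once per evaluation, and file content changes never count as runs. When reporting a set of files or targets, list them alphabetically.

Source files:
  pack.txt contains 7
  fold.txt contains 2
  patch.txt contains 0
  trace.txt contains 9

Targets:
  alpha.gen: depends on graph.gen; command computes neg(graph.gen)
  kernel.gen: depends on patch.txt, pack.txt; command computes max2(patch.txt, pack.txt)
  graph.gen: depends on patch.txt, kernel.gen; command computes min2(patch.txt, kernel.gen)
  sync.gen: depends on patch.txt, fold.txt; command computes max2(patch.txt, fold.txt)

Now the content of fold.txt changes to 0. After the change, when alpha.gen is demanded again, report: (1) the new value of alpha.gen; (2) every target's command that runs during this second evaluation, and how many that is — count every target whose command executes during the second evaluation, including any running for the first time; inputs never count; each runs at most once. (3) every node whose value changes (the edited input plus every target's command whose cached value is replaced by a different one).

First demand of the output computes:
  kernel.gen = max2(0, 7) = 7
  graph.gen = min2(0, 7) = 0
  alpha.gen = neg(0) = 0

After the edit, cleaning proceeds:
  fold.txt only reaches undemanded nodes; the second demand re-runs nothing.

Note the shortcut — fold.txt feeds only undemanded nodes, so no recomputation happens.

Demanding alpha.gen again yields 0.
0 target commands run: none.
The nodes whose values change: fold.txt.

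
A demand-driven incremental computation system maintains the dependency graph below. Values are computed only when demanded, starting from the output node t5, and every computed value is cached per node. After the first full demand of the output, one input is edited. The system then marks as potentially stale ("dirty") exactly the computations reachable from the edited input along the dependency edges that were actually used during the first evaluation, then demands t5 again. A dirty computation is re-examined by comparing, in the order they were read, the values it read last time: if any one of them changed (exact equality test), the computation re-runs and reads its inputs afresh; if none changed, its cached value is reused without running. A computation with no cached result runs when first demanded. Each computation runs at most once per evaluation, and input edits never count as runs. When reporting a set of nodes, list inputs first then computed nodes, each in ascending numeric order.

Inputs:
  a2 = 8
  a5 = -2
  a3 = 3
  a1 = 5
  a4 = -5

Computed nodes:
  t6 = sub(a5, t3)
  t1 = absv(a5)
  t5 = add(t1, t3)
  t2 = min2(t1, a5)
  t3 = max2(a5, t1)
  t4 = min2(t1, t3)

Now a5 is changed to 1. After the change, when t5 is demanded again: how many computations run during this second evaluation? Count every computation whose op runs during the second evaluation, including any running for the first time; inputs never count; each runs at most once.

Computations that run: t1, t3, t5 — 3 in total.

First evaluation (everything demanded from the output):
  t1 = absv(-2) = 2
  t3 = max2(-2, 2) = 2
  t5 = add(2, 2) = 4

Propagation after the edit:
  t1: runs — a5 -2->1; result 1.
  t3: runs — a5 -2->1; t1 2->1; result 1.
  t5: runs — t1 2->1; t3 2->1; result 2.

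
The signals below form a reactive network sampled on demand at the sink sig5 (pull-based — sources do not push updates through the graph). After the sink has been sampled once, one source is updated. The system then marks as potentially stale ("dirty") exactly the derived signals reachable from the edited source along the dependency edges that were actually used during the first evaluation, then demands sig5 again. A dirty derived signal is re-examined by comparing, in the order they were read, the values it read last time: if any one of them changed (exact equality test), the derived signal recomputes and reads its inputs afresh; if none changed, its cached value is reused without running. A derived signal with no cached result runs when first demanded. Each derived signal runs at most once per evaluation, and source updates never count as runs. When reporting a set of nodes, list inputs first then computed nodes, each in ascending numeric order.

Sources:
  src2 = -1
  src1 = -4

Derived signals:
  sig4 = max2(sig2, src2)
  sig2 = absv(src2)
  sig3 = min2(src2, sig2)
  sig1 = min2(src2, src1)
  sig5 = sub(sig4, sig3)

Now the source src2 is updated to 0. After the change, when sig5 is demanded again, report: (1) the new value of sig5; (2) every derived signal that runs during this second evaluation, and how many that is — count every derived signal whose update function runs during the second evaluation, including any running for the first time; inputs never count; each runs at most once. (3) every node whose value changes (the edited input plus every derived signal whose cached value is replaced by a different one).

Initial pass — values computed on the first demand:
  sig2 = absv(-1) = 1
  sig3 = min2(-1, 1) = -1
  sig4 = max2(1, -1) = 1
  sig5 = sub(1, -1) = 2

Second demand — change propagation:
  sig2: re-runs because src2 -1->0; new result 0.
  sig3: re-runs because src2 -1->0; sig2 1->0; new result 0.
  sig4: re-runs because sig2 1->0; src2 -1->0; new result 0.
  sig5: re-runs because sig4 1->0; sig3 -1->0; new result 0.

sig5 now evaluates to 0.
Run set: sig2, sig3, sig4, sig5 (4 run).
Changed values: src2, sig2, sig3, sig4, sig5.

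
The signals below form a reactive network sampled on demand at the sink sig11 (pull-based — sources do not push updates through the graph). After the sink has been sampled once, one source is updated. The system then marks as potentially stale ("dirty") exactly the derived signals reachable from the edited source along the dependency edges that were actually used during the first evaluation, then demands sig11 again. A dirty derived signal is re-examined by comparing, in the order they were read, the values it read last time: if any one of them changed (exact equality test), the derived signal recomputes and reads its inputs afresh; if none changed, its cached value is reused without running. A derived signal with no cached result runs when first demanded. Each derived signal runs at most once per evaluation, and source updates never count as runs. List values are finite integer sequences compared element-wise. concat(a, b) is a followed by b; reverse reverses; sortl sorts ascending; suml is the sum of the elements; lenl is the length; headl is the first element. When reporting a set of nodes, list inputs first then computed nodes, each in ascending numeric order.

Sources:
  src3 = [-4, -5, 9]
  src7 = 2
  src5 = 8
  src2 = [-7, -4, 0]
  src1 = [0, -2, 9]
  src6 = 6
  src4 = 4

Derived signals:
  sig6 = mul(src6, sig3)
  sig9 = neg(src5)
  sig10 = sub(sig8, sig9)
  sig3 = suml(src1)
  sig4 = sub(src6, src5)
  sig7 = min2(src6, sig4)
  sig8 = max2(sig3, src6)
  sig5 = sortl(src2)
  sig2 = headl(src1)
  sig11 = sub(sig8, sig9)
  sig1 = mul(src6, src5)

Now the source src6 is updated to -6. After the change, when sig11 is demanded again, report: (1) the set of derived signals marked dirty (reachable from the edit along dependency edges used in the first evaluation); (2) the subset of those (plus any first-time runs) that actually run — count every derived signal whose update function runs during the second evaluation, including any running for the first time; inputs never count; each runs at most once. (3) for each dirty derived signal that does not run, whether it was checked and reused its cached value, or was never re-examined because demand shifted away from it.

Dirty set: sig8, sig11.
Run set: sig8 (1 run).
Re-examined without running (cache reused): sig11.
The important point: sig8 recomputes to an identical value, and the output ends up unchanged.

Initial pass — values computed on the first demand:
  sig3 = suml([0, -2, 9]) = 7
  sig8 = max2(7, 6) = 7
  sig9 = neg(8) = -8
  sig11 = sub(7, -8) = 15

Second demand — change propagation:
  sig8: re-runs because src6 6->-6; new result 7 (unchanged).
  sig11: re-examined; everything it read last time is the same (sig8 unchanged, sig9 unchanged) — cache 15 kept, no run.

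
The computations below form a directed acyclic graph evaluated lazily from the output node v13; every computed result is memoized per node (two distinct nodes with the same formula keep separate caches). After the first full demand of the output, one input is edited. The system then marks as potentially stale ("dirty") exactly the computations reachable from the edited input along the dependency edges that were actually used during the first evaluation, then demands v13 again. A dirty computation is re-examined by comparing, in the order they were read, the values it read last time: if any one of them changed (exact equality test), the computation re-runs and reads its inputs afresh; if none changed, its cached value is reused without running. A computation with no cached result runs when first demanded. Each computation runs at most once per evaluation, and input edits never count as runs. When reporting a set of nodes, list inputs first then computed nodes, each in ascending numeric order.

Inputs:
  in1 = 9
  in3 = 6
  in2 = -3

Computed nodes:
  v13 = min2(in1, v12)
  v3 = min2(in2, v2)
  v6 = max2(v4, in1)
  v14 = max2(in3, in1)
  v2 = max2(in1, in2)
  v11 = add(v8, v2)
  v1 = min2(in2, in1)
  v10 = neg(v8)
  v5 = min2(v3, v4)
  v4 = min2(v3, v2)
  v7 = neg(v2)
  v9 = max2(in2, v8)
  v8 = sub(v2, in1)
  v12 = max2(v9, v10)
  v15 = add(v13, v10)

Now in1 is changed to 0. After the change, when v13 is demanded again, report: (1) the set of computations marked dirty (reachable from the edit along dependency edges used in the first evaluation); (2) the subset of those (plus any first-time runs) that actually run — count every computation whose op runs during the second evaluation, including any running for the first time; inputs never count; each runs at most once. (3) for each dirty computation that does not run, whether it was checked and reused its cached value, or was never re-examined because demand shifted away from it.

The edit dirties: v2, v8, v9, v10, v12, v13.
3 computations run: v2, v8, v13.
Cache hits after checking: v9, v10, v12.
Note where the cutoff bites: v9 is checked, finds nothing changed, and keeps its cache.

First demand of the output computes:
  v2 = max2(9, -3) = 9
  v8 = sub(9, 9) = 0
  v9 = max2(-3, 0) = 0
  v10 = neg(0) = 0
  v12 = max2(0, 0) = 0
  v13 = min2(9, 0) = 0

After the edit, cleaning proceeds:
  v2: a read changed (in1 9->0) — executes, giving 0.
  v8: a read changed (v2 9->0; in1 9->0) — executes, giving 0 — identical to its old value.
  v9: dirty, but its reads are unchanged (in2 unchanged, v8 unchanged); cached 0 stands.
  v10: dirty, but its reads are unchanged (v8 unchanged); cached 0 stands.
  v12: dirty, but its reads are unchanged (v9 unchanged, v10 unchanged); cached 0 stands.
  v13: a read changed (in1 9->0) — executes, giving 0 — identical to its old value.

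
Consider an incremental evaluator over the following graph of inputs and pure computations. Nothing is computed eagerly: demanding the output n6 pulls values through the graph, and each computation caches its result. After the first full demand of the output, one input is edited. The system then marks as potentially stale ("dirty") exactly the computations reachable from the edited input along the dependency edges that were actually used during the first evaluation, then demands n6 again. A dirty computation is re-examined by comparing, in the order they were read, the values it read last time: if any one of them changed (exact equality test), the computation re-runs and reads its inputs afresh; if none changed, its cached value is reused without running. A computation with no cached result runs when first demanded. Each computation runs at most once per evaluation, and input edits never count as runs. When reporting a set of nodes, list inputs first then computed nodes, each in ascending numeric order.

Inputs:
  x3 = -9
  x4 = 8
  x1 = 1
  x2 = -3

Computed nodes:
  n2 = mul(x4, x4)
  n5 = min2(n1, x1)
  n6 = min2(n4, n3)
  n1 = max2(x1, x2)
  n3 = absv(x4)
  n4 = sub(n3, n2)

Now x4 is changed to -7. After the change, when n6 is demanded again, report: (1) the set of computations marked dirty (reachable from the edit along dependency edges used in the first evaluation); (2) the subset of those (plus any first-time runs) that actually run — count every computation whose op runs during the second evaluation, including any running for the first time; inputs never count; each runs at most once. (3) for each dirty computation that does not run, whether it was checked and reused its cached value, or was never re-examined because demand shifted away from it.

Dirty set: n2, n3, n4, n6.
Run set: n2, n3, n4, n6 (4 run).
All dirty computations ended up running.

Initial pass — values computed on the first demand:
  n2 = mul(8, 8) = 64
  n3 = absv(8) = 8
  n4 = sub(8, 64) = -56
  n6 = min2(-56, 8) = -56

Second demand — change propagation:
  n2: re-runs because x4 8->-7; x4 8->-7; new result 49.
  n3: re-runs because x4 8->-7; new result 7.
  n4: re-runs because n3 8->7; n2 64->49; new result -42.
  n6: re-runs because n4 -56->-42; n3 8->7; new result -42.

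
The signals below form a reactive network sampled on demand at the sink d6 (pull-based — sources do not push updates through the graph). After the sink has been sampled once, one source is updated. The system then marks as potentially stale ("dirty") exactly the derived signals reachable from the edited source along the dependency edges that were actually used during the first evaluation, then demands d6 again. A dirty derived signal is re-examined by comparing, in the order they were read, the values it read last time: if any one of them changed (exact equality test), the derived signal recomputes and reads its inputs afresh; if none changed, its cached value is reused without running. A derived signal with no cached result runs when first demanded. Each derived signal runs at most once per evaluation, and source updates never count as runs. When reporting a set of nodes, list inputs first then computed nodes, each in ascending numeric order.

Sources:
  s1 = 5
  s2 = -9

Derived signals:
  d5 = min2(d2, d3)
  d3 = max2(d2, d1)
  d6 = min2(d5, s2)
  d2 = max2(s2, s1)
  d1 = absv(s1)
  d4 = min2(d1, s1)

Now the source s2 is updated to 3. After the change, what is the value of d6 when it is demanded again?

Initial pass — values computed on the first demand:
  d1 = absv(5) = 5
  d2 = max2(-9, 5) = 5
  d3 = max2(5, 5) = 5
  d5 = min2(5, 5) = 5
  d6 = min2(5, -9) = -9

Second demand — change propagation:
  d2: re-runs because s2 -9->3; new result 5 (unchanged).
  d3: re-examined; everything it read last time is the same (d2 unchanged, d1 unchanged) — cache 5 kept, no run.
  d5: re-examined; everything it read last time is the same (d2 unchanged, d3 unchanged) — cache 5 kept, no run.
  d6: re-runs because s2 -9->3; new result 3.

The important point: at d3 every value read last time is unchanged, so the dirty flag clears without a run.

d6 now evaluates to 3.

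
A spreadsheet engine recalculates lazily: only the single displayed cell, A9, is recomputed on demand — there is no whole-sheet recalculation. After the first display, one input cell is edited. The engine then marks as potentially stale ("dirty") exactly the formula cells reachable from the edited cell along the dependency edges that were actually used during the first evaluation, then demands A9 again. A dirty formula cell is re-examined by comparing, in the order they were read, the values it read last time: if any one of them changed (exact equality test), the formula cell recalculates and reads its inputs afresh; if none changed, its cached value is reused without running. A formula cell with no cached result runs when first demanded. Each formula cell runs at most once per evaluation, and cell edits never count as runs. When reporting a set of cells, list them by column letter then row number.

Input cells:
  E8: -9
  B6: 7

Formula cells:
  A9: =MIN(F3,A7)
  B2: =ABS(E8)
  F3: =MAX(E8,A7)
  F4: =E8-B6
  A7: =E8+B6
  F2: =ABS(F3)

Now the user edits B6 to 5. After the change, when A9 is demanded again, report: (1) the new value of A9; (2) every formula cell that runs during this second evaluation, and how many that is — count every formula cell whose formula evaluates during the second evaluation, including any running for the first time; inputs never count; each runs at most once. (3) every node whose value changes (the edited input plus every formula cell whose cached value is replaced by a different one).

New value of A9: -4.
Formula cells that run: A7, A9, F3 — 3 in total.
Values that change: A7, A9, B6, F3.

First evaluation (everything demanded from the output):
  A7 = -9 + 7 = -2
  F3 = MAX(-9, -2) = -2
  A9 = MIN(-2, -2) = -2

Propagation after the edit:
  A7: runs — B6 7->5; result -4.
  F3: runs — A7 -2->-4; result -4.
  A9: runs — F3 -2->-4; A7 -2->-4; result -4.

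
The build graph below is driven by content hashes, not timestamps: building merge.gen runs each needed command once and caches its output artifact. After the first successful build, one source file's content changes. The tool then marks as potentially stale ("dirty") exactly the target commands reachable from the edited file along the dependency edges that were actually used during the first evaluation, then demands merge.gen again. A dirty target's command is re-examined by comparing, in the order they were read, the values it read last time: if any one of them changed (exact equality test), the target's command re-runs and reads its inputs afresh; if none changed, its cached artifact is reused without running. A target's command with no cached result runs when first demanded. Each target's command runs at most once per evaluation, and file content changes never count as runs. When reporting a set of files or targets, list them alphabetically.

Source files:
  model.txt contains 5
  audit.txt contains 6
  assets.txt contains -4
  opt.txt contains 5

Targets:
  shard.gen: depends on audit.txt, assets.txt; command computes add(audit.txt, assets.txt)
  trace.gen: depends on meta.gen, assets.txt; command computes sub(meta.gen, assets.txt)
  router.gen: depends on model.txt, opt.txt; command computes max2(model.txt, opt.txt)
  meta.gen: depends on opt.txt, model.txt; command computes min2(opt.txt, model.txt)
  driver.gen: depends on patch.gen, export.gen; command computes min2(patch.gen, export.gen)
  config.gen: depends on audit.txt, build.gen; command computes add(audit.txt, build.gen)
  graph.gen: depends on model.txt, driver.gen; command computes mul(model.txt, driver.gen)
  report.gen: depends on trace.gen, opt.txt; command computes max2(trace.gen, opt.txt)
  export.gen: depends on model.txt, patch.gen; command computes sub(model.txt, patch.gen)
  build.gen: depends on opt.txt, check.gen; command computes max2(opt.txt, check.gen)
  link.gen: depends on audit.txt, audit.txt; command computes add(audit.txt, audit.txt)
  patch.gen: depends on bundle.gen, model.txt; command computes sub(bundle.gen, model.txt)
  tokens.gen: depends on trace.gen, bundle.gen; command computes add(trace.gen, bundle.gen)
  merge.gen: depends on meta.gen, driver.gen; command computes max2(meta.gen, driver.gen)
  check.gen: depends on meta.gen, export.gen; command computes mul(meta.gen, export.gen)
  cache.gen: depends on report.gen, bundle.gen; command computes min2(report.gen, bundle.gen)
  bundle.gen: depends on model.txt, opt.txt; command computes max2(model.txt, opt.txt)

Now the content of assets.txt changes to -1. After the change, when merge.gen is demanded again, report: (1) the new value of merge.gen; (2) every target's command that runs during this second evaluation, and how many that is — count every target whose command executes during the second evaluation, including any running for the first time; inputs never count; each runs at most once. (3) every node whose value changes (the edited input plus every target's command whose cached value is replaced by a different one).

Initial pass — values computed on the first demand:
  bundle.gen = max2(5, 5) = 5
  meta.gen = min2(5, 5) = 5
  patch.gen = sub(5, 5) = 0
  export.gen = sub(5, 0) = 5
  driver.gen = min2(0, 5) = 0
  merge.gen = max2(5, 0) = 5

Second demand — change propagation:
  no demanded computation ever read assets.txt, so the edit dirties nothing and nothing runs.

The important point: nothing the output needs ever reads assets.txt, so the edit is invisible to it.

merge.gen now evaluates to 5.
Run set: none (0 run).
Changed values: assets.txt.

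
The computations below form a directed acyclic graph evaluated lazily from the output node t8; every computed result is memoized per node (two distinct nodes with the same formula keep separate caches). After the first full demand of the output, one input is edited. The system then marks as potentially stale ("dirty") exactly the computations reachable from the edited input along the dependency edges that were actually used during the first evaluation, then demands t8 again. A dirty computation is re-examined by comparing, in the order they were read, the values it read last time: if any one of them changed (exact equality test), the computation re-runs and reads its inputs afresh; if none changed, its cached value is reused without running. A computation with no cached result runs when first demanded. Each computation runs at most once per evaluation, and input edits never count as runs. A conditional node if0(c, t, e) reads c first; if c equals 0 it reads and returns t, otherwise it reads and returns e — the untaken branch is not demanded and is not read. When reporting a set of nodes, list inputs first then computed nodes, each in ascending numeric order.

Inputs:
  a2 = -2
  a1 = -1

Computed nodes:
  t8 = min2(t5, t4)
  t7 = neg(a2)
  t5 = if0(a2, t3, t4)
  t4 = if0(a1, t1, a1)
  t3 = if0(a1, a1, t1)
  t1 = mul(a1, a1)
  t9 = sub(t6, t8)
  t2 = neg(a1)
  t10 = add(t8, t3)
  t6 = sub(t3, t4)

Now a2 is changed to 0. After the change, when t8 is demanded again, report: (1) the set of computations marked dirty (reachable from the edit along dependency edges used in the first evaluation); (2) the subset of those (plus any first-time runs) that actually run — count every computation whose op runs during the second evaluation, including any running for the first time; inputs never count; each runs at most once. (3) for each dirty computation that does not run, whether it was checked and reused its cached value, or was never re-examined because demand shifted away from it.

The edit dirties: t5, t8.
4 computations run: t1, t3, t5, t8.
No dirty computation escaped a run.
Note the branch switch — t1, t3 had no cache and run now for the first time.

First demand of the output computes:
  t4 = if0(a1=-1 -> else branch a1) = -1
  t5 = if0(a2=-2 -> else branch t4) = -1
  t8 = min2(-1, -1) = -1

After the edit, cleaning proceeds:
  t1: had never run; runs now, result 1.
  t3: had never run; runs now, result 1.
  t5: a read changed (a2 -2->0) — executes, giving 1.
  t8: a read changed (t5 -1->1) — executes, giving -1 — identical to its old value.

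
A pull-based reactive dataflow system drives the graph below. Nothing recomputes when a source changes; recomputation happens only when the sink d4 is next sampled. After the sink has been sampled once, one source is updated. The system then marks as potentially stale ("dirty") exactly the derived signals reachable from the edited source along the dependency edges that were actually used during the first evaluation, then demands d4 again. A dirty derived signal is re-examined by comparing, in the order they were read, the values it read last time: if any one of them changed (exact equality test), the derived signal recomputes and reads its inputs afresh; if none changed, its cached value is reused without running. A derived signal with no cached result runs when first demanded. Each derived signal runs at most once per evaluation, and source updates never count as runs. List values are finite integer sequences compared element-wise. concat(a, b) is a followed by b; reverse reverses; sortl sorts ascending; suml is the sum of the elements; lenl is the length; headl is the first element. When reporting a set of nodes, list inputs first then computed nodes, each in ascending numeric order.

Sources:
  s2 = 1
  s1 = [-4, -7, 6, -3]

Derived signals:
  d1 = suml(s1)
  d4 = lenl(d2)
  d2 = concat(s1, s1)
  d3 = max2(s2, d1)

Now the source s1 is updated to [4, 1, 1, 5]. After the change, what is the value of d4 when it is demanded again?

First evaluation (everything demanded from the output):
  d2 = concat([-4, -7, 6, -3], [-4, -7, 6, -3]) = [-4, -7, 6, -3, -4, -7, 6, -3]
  d4 = lenl([-4, -7, 6, -3, -4, -7, 6, -3]) = 8

Propagation after the edit:
  d2: runs — s1 [-4, -7, 6, -3]->[4, 1, 1, 5]; s1 [-4, -7, 6, -3]->[4, 1, 1, 5]; result [4, 1, 1, 5, 4, 1, 1, 5].
  d4: runs — d2 [-4, -7, 6, -3, -4, -7, 6, -3]->[4, 1, 1, 5, 4, 1, 1, 5]; result 8 (same value as before).

New value of d4: 8.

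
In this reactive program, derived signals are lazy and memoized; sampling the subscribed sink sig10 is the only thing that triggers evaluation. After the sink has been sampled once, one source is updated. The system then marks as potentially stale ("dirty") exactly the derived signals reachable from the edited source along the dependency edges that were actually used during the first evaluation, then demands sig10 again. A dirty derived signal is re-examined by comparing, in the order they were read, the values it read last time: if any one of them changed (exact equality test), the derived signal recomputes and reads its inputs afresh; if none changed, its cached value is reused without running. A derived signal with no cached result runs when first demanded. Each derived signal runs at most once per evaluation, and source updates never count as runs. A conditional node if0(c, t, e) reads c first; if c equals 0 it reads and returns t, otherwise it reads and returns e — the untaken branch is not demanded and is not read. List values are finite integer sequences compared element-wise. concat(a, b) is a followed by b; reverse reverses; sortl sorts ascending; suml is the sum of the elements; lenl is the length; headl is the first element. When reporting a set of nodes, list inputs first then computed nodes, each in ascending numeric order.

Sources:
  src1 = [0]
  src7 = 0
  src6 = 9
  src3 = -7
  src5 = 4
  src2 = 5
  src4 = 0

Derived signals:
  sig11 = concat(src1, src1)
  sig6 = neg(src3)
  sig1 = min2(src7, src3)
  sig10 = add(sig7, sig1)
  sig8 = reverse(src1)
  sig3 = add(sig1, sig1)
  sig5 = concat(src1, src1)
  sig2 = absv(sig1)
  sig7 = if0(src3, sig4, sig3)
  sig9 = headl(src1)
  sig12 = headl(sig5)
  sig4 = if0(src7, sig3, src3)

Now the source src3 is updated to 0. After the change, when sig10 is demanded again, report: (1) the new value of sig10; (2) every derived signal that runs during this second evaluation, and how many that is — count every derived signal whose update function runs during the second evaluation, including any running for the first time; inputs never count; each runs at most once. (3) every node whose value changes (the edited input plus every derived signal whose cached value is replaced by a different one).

Demanding sig10 again yields 0.
5 derived signals run: sig1, sig3, sig4, sig7, sig10.
The nodes whose values change: src3, sig1, sig3, sig7, sig10.
Note the branch switch — sig4 had no cache and runs now for the first time.

First demand of the output computes:
  sig1 = min2(0, -7) = -7
  sig3 = add(-7, -7) = -14
  sig7 = if0(src3=-7 -> else branch sig3) = -14
  sig10 = add(-14, -7) = -21

After the edit, cleaning proceeds:
  sig1: a read changed (src3 -7->0) — executes, giving 0.
  sig3: a read changed (sig1 -7->0; sig1 -7->0) — executes, giving 0.
  sig4: had never run; runs now, result 0.
  sig7: a read changed (src3 -7->0; sig3 -14->0) — executes, giving 0.
  sig10: a read changed (sig7 -14->0; sig1 -7->0) — executes, giving 0.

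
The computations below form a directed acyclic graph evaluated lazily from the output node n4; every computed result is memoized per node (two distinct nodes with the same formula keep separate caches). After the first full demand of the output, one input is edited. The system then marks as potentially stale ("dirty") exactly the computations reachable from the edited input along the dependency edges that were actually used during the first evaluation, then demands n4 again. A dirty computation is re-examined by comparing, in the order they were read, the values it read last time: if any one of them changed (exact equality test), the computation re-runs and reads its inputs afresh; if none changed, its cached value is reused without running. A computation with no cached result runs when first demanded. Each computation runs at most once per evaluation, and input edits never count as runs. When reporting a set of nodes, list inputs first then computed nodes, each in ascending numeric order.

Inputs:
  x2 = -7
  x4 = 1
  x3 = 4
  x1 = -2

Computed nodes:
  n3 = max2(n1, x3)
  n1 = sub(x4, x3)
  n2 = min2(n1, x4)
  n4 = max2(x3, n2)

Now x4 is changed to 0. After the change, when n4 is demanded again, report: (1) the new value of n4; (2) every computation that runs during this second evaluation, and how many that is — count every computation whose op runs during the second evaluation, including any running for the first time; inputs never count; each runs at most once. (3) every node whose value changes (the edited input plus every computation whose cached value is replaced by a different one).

First demand of the output computes:
  n1 = sub(1, 4) = -3
  n2 = min2(-3, 1) = -3
  n4 = max2(4, -3) = 4

After the edit, cleaning proceeds:
  n1: a read changed (x4 1->0) — executes, giving -4.
  n2: a read changed (n1 -3->-4; x4 1->0) — executes, giving -4.
  n4: a read changed (n2 -3->-4) — executes, giving 4 — identical to its old value.

Demanding n4 again yields 4.
3 computations run: n1, n2, n4.
The nodes whose values change: x4, n1, n2.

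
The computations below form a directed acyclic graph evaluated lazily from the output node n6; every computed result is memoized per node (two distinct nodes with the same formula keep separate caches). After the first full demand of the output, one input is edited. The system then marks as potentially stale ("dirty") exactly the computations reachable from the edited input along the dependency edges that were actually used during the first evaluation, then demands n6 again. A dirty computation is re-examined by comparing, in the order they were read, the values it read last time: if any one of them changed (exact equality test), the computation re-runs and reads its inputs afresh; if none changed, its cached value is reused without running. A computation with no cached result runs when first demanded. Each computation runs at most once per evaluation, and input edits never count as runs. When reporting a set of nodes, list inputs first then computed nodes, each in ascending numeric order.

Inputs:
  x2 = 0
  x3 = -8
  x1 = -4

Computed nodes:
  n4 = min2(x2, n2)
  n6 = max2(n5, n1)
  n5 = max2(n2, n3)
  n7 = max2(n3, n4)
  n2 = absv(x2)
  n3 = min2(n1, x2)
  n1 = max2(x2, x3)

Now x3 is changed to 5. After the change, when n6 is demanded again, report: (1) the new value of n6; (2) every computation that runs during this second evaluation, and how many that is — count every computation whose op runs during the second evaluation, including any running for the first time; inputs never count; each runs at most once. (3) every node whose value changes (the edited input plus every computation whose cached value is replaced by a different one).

First demand of the output computes:
  n1 = max2(0, -8) = 0
  n2 = absv(0) = 0
  n3 = min2(0, 0) = 0
  n5 = max2(0, 0) = 0
  n6 = max2(0, 0) = 0

After the edit, cleaning proceeds:
  n1: a read changed (x3 -8->5) — executes, giving 5.
  n3: a read changed (n1 0->5) — executes, giving 0 — identical to its old value.
  n5: dirty, but its reads are unchanged (n2 unchanged, n3 unchanged); cached 0 stands.
  n6: a read changed (n1 0->5) — executes, giving 5.

Note where the cutoff bites: n5 is checked, finds nothing changed, and keeps its cache.

Demanding n6 again yields 5.
3 computations run: n1, n3, n6.
The nodes whose values change: x3, n1, n6.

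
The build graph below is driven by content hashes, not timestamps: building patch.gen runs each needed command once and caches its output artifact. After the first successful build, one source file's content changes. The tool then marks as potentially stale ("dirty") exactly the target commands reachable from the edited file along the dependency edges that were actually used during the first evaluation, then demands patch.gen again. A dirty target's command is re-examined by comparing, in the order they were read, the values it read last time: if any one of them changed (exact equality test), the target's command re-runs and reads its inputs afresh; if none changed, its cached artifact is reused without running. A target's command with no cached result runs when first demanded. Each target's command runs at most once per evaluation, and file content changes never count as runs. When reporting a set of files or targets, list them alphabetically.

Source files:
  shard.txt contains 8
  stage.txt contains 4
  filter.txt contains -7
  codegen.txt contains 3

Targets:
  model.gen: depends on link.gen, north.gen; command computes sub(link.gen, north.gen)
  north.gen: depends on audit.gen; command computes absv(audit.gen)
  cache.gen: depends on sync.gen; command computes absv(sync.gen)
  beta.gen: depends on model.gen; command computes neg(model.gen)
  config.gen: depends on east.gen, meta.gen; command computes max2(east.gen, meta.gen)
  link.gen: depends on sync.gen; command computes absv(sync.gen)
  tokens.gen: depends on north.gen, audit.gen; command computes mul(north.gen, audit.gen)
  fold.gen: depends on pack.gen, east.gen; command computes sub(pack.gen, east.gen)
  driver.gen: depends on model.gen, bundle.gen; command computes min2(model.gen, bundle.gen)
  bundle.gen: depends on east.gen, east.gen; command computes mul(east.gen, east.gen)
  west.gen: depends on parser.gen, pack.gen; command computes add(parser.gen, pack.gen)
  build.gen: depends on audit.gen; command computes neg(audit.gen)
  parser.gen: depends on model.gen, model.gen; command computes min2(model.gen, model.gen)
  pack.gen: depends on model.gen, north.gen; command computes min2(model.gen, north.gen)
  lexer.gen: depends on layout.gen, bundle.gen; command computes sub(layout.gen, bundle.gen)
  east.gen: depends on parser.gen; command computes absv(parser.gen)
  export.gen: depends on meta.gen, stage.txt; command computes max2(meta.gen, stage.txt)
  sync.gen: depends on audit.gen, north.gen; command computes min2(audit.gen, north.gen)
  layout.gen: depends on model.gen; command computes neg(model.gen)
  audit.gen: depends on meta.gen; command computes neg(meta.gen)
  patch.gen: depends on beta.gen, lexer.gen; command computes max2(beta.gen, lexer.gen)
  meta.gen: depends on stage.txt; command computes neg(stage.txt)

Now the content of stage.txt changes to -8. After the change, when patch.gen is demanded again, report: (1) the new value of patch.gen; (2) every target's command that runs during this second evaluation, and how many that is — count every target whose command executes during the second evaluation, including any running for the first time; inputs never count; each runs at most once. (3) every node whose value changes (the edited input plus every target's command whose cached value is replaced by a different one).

Initial pass — values computed on the first demand:
  meta.gen = neg(4) = -4
  audit.gen = neg(-4) = 4
  north.gen = absv(4) = 4
  sync.gen = min2(4, 4) = 4
  link.gen = absv(4) = 4
  model.gen = sub(4, 4) = 0
  beta.gen = neg(0) = 0
  layout.gen = neg(0) = 0
  parser.gen = min2(0, 0) = 0
  east.gen = absv(0) = 0
  bundle.gen = mul(0, 0) = 0
  lexer.gen = sub(0, 0) = 0
  patch.gen = max2(0, 0) = 0

Second demand — change propagation:
  meta.gen: re-runs because stage.txt 4->-8; new result 8.
  audit.gen: re-runs because meta.gen -4->8; new result -8.
  north.gen: re-runs because audit.gen 4->-8; new result 8.
  sync.gen: re-runs because audit.gen 4->-8; north.gen 4->8; new result -8.
  link.gen: re-runs because sync.gen 4->-8; new result 8.
  model.gen: re-runs because link.gen 4->8; north.gen 4->8; new result 0 (unchanged).
  beta.gen: re-examined; everything it read last time is the same (model.gen unchanged) — cache 0 kept, no run.
  layout.gen: re-examined; everything it read last time is the same (model.gen unchanged) — cache 0 kept, no run.
  parser.gen: re-examined; everything it read last time is the same (model.gen unchanged, model.gen unchanged) — cache 0 kept, no run.
  east.gen: re-examined; everything it read last time is the same (parser.gen unchanged) — cache 0 kept, no run.
  bundle.gen: re-examined; everything it read last time is the same (east.gen unchanged, east.gen unchanged) — cache 0 kept, no run.
  lexer.gen: re-examined; everything it read last time is the same (layout.gen unchanged, bundle.gen unchanged) — cache 0 kept, no run.
  patch.gen: re-examined; everything it read last time is the same (beta.gen unchanged, lexer.gen unchanged) — cache 0 kept, no run.

The important point: model.gen recomputes to an identical value, and the output ends up unchanged.

patch.gen now evaluates to 0.
Run set: audit.gen, link.gen, meta.gen, model.gen, north.gen, sync.gen (6 run).
Changed values: audit.gen, link.gen, meta.gen, north.gen, stage.txt, sync.gen.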